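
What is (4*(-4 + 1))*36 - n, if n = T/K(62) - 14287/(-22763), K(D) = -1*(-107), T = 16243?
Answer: -109497310/187357 ≈ -584.43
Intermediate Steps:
K(D) = 107
n = 28559086/187357 (n = 16243/107 - 14287/(-22763) = 16243*(1/107) - 14287*(-1/22763) = 16243/107 + 1099/1751 = 28559086/187357 ≈ 152.43)
(4*(-4 + 1))*36 - n = (4*(-4 + 1))*36 - 1*28559086/187357 = (4*(-3))*36 - 28559086/187357 = -12*36 - 28559086/187357 = -432 - 28559086/187357 = -109497310/187357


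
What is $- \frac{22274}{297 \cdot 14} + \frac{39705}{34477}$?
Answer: $- \frac{43060522}{10239669} \approx -4.2053$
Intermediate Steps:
$- \frac{22274}{297 \cdot 14} + \frac{39705}{34477} = - \frac{22274}{4158} + 39705 \cdot \frac{1}{34477} = \left(-22274\right) \frac{1}{4158} + \frac{39705}{34477} = - \frac{1591}{297} + \frac{39705}{34477} = - \frac{43060522}{10239669}$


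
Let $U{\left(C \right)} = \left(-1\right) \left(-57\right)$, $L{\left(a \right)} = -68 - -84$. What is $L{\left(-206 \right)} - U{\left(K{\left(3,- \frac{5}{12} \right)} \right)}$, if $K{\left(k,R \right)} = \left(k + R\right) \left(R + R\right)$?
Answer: $-41$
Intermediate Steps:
$L{\left(a \right)} = 16$ ($L{\left(a \right)} = -68 + 84 = 16$)
$K{\left(k,R \right)} = 2 R \left(R + k\right)$ ($K{\left(k,R \right)} = \left(R + k\right) 2 R = 2 R \left(R + k\right)$)
$U{\left(C \right)} = 57$
$L{\left(-206 \right)} - U{\left(K{\left(3,- \frac{5}{12} \right)} \right)} = 16 - 57 = -41$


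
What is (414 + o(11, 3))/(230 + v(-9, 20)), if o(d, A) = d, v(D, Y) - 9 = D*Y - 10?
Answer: 425/49 ≈ 8.6735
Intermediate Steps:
v(D, Y) = -1 + D*Y (v(D, Y) = 9 + (D*Y - 10) = 9 + (-10 + D*Y) = -1 + D*Y)
(414 + o(11, 3))/(230 + v(-9, 20)) = (414 + 11)/(230 + (-1 - 9*20)) = 425/(230 + (-1 - 180)) = 425/(230 - 181) = 425/49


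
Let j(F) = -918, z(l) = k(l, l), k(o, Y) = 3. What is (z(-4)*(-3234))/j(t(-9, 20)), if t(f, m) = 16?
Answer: 539/51 ≈ 10.569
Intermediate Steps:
z(l) = 3
(z(-4)*(-3234))/j(t(-9, 20)) = (3*(-3234))/(-918) = -9702*(-1/918) = 539/51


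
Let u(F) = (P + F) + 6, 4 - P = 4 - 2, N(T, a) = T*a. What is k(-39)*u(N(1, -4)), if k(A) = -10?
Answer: -40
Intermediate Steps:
P = 2 (P = 4 - (4 - 2) = 4 - 1*2 = 4 - 2 = 2)
u(F) = 8 + F (u(F) = (2 + F) + 6 = 8 + F)
k(-39)*u(N(1, -4)) = -10*(8 + 1*(-4)) = -10*(8 - 4) = -10*4 = -40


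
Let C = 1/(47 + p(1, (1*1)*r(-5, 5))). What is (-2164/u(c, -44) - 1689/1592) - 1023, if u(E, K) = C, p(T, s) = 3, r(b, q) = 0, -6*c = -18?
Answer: -173884705/1592 ≈ -1.0922e+5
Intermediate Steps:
c = 3 (c = -⅙*(-18) = 3)
C = 1/50 (C = 1/(47 + 3) = 1/50 ≈ 0.020000)
u(E, K) = 1/50
(-2164/u(c, -44) - 1689/1592) - 1023 = (-2164/1/50 - 1689/1592) - 1023 = (-2164*50 - 1689*1/1592) - 1023 = (-108200 - 1689/1592) - 1023 = -172256089/1592 - 1023 = -173884705/1592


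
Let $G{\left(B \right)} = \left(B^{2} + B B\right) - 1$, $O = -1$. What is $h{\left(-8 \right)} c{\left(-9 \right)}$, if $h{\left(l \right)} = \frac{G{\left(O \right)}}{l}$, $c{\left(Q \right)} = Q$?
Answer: $\frac{9}{8} \approx 1.125$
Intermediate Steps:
$G{\left(B \right)} = -1 + 2 B^{2}$ ($G{\left(B \right)} = \left(B^{2} + B^{2}\right) - 1 = 2 B^{2} - 1 = -1 + 2 B^{2}$)
$h{\left(l \right)} = \frac{1}{l}$ ($h{\left(l \right)} = \frac{-1 + 2 \left(-1\right)^{2}}{l} = \frac{-1 + 2 \cdot 1}{l} = \frac{-1 + 2}{l} = 1 \frac{1}{l} = \frac{1}{l}$)
$h{\left(-8 \right)} c{\left(-9 \right)} = \frac{1}{-8} \left(-9\right) = \left(- \frac{1}{8}\right) \left(-9\right) = \frac{9}{8}$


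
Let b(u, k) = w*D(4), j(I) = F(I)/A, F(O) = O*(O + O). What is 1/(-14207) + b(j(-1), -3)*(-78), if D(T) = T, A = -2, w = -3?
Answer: 13297751/14207 ≈ 936.00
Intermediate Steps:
F(O) = 2*O² (F(O) = O*(2*O) = 2*O²)
j(I) = -I² (j(I) = (2*I²)/(-2) = (2*I²)*(-½) = -I²)
b(u, k) = -12 (b(u, k) = -3*4 = -12)
1/(-14207) + b(j(-1), -3)*(-78) = 1/(-14207) - 12*(-78) = -1/14207 + 936 = 13297751/14207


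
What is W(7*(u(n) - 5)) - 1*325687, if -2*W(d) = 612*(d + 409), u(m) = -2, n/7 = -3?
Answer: -435847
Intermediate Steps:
n = -21 (n = 7*(-3) = -21)
W(d) = -125154 - 306*d (W(d) = -306*(d + 409) = -306*(409 + d) = -(250308 + 612*d)/2 = -125154 - 306*d)
W(7*(u(n) - 5)) - 1*325687 = (-125154 - 2142*(-2 - 5)) - 1*325687 = (-125154 - 2142*(-7)) - 325687 = (-125154 - 306*(-49)) - 325687 = (-125154 + 14994) - 325687 = -110160 - 325687 = -435847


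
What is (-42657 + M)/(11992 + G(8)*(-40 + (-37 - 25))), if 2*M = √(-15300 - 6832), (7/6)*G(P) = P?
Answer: -1239/328 + 7*I*√5533/79048 ≈ -3.7774 + 0.006587*I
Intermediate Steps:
G(P) = 6*P/7
M = I*√5533 (M = √(-15300 - 6832)/2 = √(-22132)/2 = (2*I*√5533)/2 = I*√5533 ≈ 74.384*I)
(-42657 + M)/(11992 + G(8)*(-40 + (-37 - 25))) = (-42657 + I*√5533)/(11992 + ((6/7)*8)*(-40 + (-37 - 25))) = (-42657 + I*√5533)/(11992 + 48*(-40 - 62)/7) = (-42657 + I*√5533)/(11992 + (48/7)*(-102)) = (-42657 + I*√5533)/(11992 - 4896/7) = (-42657 + I*√5533)/(79048/7) = (-42657 + I*√5533)*(7/79048) = -1239/328 + 7*I*√5533/79048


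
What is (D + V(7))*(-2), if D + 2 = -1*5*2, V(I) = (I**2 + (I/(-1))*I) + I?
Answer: 10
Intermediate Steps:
V(I) = I (V(I) = (I**2 + (I*(-1))*I) + I = (I**2 + (-I)*I) + I = (I**2 - I**2) + I = 0 + I = I)
D = -12 (D = -2 - 1*5*2 = -2 - 5*2 = -2 - 10 = -12)
(D + V(7))*(-2) = (-12 + 7)*(-2) = -5*(-2) = 10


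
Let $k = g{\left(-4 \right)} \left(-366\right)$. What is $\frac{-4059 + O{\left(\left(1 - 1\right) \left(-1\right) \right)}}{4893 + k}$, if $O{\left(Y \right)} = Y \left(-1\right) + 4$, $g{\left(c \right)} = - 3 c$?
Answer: $- \frac{4055}{501} \approx -8.0938$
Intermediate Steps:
$O{\left(Y \right)} = 4 - Y$ ($O{\left(Y \right)} = - Y + 4 = 4 - Y$)
$k = -4392$ ($k = \left(-3\right) \left(-4\right) \left(-366\right) = 12 \left(-366\right) = -4392$)
$\frac{-4059 + O{\left(\left(1 - 1\right) \left(-1\right) \right)}}{4893 + k} = \frac{-4059 + \left(4 - \left(1 - 1\right) \left(-1\right)\right)}{4893 - 4392} = \frac{-4059 + \left(4 - 0 \left(-1\right)\right)}{501} = \left(-4059 + \left(4 - 0\right)\right) \frac{1}{501} = \left(-4059 + \left(4 + 0\right)\right) \frac{1}{501} = \left(-4059 + 4\right) \frac{1}{501} = \left(-4055\right) \frac{1}{501} = - \frac{4055}{501}$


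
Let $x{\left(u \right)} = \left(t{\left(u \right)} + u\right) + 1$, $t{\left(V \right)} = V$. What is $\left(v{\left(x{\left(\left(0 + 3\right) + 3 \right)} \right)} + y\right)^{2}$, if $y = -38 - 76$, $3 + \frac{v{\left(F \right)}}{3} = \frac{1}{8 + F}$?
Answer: $\frac{739600}{49} \approx 15094.0$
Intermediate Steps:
$x{\left(u \right)} = 1 + 2 u$ ($x{\left(u \right)} = \left(u + u\right) + 1 = 2 u + 1 = 1 + 2 u$)
$v{\left(F \right)} = -9 + \frac{3}{8 + F}$
$y = -114$
$\left(v{\left(x{\left(\left(0 + 3\right) + 3 \right)} \right)} + y\right)^{2} = \left(\frac{3 \left(-23 - 3 \left(1 + 2 \left(\left(0 + 3\right) + 3\right)\right)\right)}{8 + \left(1 + 2 \left(\left(0 + 3\right) + 3\right)\right)} - 114\right)^{2} = \left(\frac{3 \left(-23 - 3 \left(1 + 2 \left(3 + 3\right)\right)\right)}{8 + \left(1 + 2 \left(3 + 3\right)\right)} - 114\right)^{2} = \left(\frac{3 \left(-23 - 3 \left(1 + 2 \cdot 6\right)\right)}{8 + \left(1 + 2 \cdot 6\right)} - 114\right)^{2} = \left(\frac{3 \left(-23 - 3 \left(1 + 12\right)\right)}{8 + \left(1 + 12\right)} - 114\right)^{2} = \left(\frac{3 \left(-23 - 39\right)}{8 + 13} - 114\right)^{2} = \left(\frac{3 \left(-23 - 39\right)}{21} - 114\right)^{2} = \left(3 \cdot \frac{1}{21} \left(-62\right) - 114\right)^{2} = \left(- \frac{62}{7} - 114\right)^{2} = \left(- \frac{860}{7}\right)^{2} = \frac{739600}{49}$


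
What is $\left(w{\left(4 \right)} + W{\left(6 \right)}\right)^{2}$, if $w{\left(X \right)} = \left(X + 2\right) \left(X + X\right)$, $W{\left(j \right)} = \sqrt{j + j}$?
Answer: $2316 + 192 \sqrt{3} \approx 2648.6$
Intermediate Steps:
$W{\left(j \right)} = \sqrt{2} \sqrt{j}$ ($W{\left(j \right)} = \sqrt{2 j} = \sqrt{2} \sqrt{j}$)
$w{\left(X \right)} = 2 X \left(2 + X\right)$ ($w{\left(X \right)} = \left(2 + X\right) 2 X = 2 X \left(2 + X\right)$)
$\left(w{\left(4 \right)} + W{\left(6 \right)}\right)^{2} = \left(2 \cdot 4 \left(2 + 4\right) + \sqrt{2} \sqrt{6}\right)^{2} = \left(2 \cdot 4 \cdot 6 + 2 \sqrt{3}\right)^{2} = \left(48 + 2 \sqrt{3}\right)^{2}$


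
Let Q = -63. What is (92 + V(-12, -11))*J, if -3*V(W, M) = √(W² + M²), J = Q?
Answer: -5796 + 21*√265 ≈ -5454.1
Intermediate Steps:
J = -63
V(W, M) = -√(M² + W²)/3 (V(W, M) = -√(W² + M²)/3 = -√(M² + W²)/3)
(92 + V(-12, -11))*J = (92 - √((-11)² + (-12)²)/3)*(-63) = (92 - √(121 + 144)/3)*(-63) = (92 - √265/3)*(-63) = -5796 + 21*√265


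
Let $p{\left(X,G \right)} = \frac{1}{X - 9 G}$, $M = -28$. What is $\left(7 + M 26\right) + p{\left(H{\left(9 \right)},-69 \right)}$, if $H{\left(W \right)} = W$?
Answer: $- \frac{454229}{630} \approx -721.0$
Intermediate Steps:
$\left(7 + M 26\right) + p{\left(H{\left(9 \right)},-69 \right)} = \left(7 - 728\right) - \frac{1}{\left(-1\right) 9 + 9 \left(-69\right)} = \left(7 - 728\right) - \frac{1}{-9 - 621} = -721 - \frac{1}{-630} = -721 - - \frac{1}{630} = -721 + \frac{1}{630} = - \frac{454229}{630}$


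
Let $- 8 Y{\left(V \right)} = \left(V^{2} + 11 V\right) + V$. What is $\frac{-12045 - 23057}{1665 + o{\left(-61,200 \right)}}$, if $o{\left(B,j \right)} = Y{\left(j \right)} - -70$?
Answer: $\frac{35102}{3565} \approx 9.8463$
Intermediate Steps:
$Y{\left(V \right)} = - \frac{3 V}{2} - \frac{V^{2}}{8}$ ($Y{\left(V \right)} = - \frac{\left(V^{2} + 11 V\right) + V}{8} = - \frac{V^{2} + 12 V}{8} = - \frac{3 V}{2} - \frac{V^{2}}{8}$)
$o{\left(B,j \right)} = 70 - \frac{j \left(12 + j\right)}{8}$ ($o{\left(B,j \right)} = - \frac{j \left(12 + j\right)}{8} - -70 = - \frac{j \left(12 + j\right)}{8} + 70 = 70 - \frac{j \left(12 + j\right)}{8}$)
$\frac{-12045 - 23057}{1665 + o{\left(-61,200 \right)}} = \frac{-12045 - 23057}{1665 + \left(70 - 25 \left(12 + 200\right)\right)} = - \frac{35102}{1665 + \left(70 - 25 \cdot 212\right)} = - \frac{35102}{1665 + \left(70 - 5300\right)} = - \frac{35102}{1665 - 5230} = - \frac{35102}{-3565} = \left(-35102\right) \left(- \frac{1}{3565}\right) = \frac{35102}{3565}$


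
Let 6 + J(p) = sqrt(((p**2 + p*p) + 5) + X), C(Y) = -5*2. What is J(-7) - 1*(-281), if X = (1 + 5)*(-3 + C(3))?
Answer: 280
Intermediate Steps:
C(Y) = -10
X = -78 (X = (1 + 5)*(-3 - 10) = 6*(-13) = -78)
J(p) = -6 + sqrt(-73 + 2*p**2) (J(p) = -6 + sqrt(((p**2 + p*p) + 5) - 78) = -6 + sqrt(((p**2 + p**2) + 5) - 78) = -6 + sqrt((2*p**2 + 5) - 78) = -6 + sqrt((5 + 2*p**2) - 78) = -6 + sqrt(-73 + 2*p**2))
J(-7) - 1*(-281) = (-6 + sqrt(-73 + 2*(-7)**2)) - 1*(-281) = (-6 + sqrt(-73 + 2*49)) + 281 = (-6 + sqrt(-73 + 98)) + 281 = (-6 + sqrt(25)) + 281 = (-6 + 5) + 281 = -1 + 281 = 280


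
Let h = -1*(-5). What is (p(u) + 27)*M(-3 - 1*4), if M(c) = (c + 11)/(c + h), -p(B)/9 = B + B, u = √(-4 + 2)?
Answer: -54 + 36*I*√2 ≈ -54.0 + 50.912*I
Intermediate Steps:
h = 5
u = I*√2 (u = √(-2) = I*√2 ≈ 1.4142*I)
p(B) = -18*B (p(B) = -9*(B + B) = -18*B)
M(c) = (11 + c)/(5 + c) (M(c) = (c + 11)/(c + 5) = (11 + c)/(5 + c))
(p(u) + 27)*M(-3 - 1*4) = (-18*I*√2 + 27)*((11 + (-3 - 1*4))/(5 + (-3 - 1*4))) = (-18*I*√2 + 27)*((11 + (-3 - 4))/(5 + (-3 - 4))) = (27 - 18*I*√2)*((11 - 7)/(5 - 7)) = (27 - 18*I*√2)*(4/(-2)) = (27 - 18*I*√2)*(-½*4) = (27 - 18*I*√2)*(-2) = -54 + 36*I*√2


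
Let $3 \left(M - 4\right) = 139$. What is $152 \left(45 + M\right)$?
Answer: $\frac{43472}{3} \approx 14491.0$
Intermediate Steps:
$M = \frac{151}{3}$ ($M = 4 + \frac{1}{3} \cdot 139 = 4 + \frac{139}{3} = \frac{151}{3} \approx 50.333$)
$152 \left(45 + M\right) = 152 \left(45 + \frac{151}{3}\right) = 152 \cdot \frac{286}{3} = \frac{43472}{3}$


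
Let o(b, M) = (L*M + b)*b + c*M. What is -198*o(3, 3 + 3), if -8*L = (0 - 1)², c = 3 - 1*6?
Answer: 4455/2 ≈ 2227.5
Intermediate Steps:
c = -3 (c = 3 - 6 = -3)
L = -⅛ (L = -(0 - 1)²/8 = -⅛*(-1)² = -⅛*1 = -⅛ ≈ -0.12500)
o(b, M) = -3*M + b*(b - M/8) (o(b, M) = (-M/8 + b)*b - 3*M = (b - M/8)*b - 3*M = b*(b - M/8) - 3*M = -3*M + b*(b - M/8))
-198*o(3, 3 + 3) = -198*(3² - 3*(3 + 3) - ⅛*(3 + 3)*3) = -198*(9 - 3*6 - ⅛*6*3) = -198*(9 - 18 - 9/4) = -198*(-45/4) = 4455/2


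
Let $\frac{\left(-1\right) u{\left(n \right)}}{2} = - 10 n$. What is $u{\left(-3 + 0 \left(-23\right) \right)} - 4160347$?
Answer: $-4160407$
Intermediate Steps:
$u{\left(n \right)} = 20 n$ ($u{\left(n \right)} = - 2 \left(- 10 n\right) = 20 n$)
$u{\left(-3 + 0 \left(-23\right) \right)} - 4160347 = 20 \left(-3 + 0 \left(-23\right)\right) - 4160347 = 20 \left(-3 + 0\right) - 4160347 = 20 \left(-3\right) - 4160347 = -60 - 4160347 = -4160407$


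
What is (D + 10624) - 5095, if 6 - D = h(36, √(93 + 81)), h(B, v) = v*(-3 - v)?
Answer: 5709 + 3*√174 ≈ 5748.6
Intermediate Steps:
D = 6 + √174*(3 + √174) (D = 6 - (-1)*√(93 + 81)*(3 + √(93 + 81)) = 6 - (-1)*√174*(3 + √174) = 6 + √174*(3 + √174) ≈ 219.57)
(D + 10624) - 5095 = ((180 + 3*√174) + 10624) - 5095 = (10804 + 3*√174) - 5095 = 5709 + 3*√174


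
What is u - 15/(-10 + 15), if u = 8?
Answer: 5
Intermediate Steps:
u - 15/(-10 + 15) = 8 - 15/(-10 + 15) = 8 - 15/5 = 8 - 15*⅕ = 8 - 3 = 5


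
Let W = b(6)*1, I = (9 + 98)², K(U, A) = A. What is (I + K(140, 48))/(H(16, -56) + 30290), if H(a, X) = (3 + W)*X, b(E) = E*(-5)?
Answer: 11497/31802 ≈ 0.36152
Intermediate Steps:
b(E) = -5*E
I = 11449 (I = 107² = 11449)
W = -30 (W = -5*6*1 = -30*1 = -30)
H(a, X) = -27*X (H(a, X) = (3 - 30)*X = -27*X)
(I + K(140, 48))/(H(16, -56) + 30290) = (11449 + 48)/(-27*(-56) + 30290) = 11497/(1512 + 30290) = 11497/31802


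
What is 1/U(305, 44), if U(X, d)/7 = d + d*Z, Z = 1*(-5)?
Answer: -1/1232 ≈ -0.00081169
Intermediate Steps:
Z = -5
U(X, d) = -28*d (U(X, d) = 7*(d + d*(-5)) = 7*(d - 5*d) = 7*(-4*d) = -28*d)
1/U(305, 44) = 1/(-28*44) = 1/(-1232) = -1/1232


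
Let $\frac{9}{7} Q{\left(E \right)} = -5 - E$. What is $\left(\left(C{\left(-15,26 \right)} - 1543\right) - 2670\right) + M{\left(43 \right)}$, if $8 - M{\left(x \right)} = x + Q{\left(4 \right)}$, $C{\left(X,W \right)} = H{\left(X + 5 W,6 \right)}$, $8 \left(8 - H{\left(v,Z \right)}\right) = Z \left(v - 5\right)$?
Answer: $- \frac{8631}{2} \approx -4315.5$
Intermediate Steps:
$Q{\left(E \right)} = - \frac{35}{9} - \frac{7 E}{9}$ ($Q{\left(E \right)} = \frac{7 \left(-5 - E\right)}{9} = - \frac{35}{9} - \frac{7 E}{9}$)
$H{\left(v,Z \right)} = 8 - \frac{Z \left(-5 + v\right)}{8}$ ($H{\left(v,Z \right)} = 8 - \frac{Z \left(v - 5\right)}{8} = 8 - \frac{Z \left(-5 + v\right)}{8}$)
$C{\left(X,W \right)} = \frac{47}{4} - \frac{15 W}{4} - \frac{3 X}{4}$ ($C{\left(X,W \right)} = 8 + \frac{5}{8} \cdot 6 - \frac{3 \left(X + 5 W\right)}{4} = 8 + \frac{15}{4} - \left(\frac{3 X}{4} + \frac{15 W}{4}\right) = \frac{47}{4} - \frac{15 W}{4} - \frac{3 X}{4}$)
$M{\left(x \right)} = 15 - x$ ($M{\left(x \right)} = 8 - \left(x - 7\right) = 8 - \left(-7 + x\right) = 15 - x$)
$\left(\left(C{\left(-15,26 \right)} - 1543\right) - 2670\right) + M{\left(43 \right)} = \left(\left(\left(\frac{47}{4} - \frac{195}{2} - - \frac{45}{4}\right) - 1543\right) - 2670\right) + \left(15 - 43\right) = \left(\left(\left(\frac{47}{4} - \frac{195}{2} + \frac{45}{4}\right) - 1543\right) - 2670\right) + \left(15 - 43\right) = \left(\left(- \frac{149}{2} - 1543\right) - 2670\right) - 28 = \left(- \frac{3235}{2} - 2670\right) - 28 = - \frac{8575}{2} - 28 = - \frac{8631}{2}$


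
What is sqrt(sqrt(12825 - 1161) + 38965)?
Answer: sqrt(39073) ≈ 197.67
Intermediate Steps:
sqrt(sqrt(12825 - 1161) + 38965) = sqrt(sqrt(11664) + 38965) = sqrt(108 + 38965) = sqrt(39073)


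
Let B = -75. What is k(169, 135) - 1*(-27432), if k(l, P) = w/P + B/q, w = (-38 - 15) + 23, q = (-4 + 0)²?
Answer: 3949501/144 ≈ 27427.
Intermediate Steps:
q = 16 (q = (-4)² = 16)
w = -30 (w = -53 + 23 = -30)
k(l, P) = -75/16 - 30/P (k(l, P) = -30/P - 75/16 = -75/16 - 30/P)
k(169, 135) - 1*(-27432) = (-75/16 - 30/135) - 1*(-27432) = (-75/16 - 30*1/135) + 27432 = (-75/16 - 2/9) + 27432 = -707/144 + 27432 = 3949501/144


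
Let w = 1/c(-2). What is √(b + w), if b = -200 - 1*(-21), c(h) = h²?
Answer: I*√715/2 ≈ 13.37*I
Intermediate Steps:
w = ¼ (w = 1/((-2)²) = 1/4 = ¼ ≈ 0.25000)
b = -179 (b = -200 + 21 = -179)
√(b + w) = √(-179 + ¼) = √(-715/4) = I*√715/2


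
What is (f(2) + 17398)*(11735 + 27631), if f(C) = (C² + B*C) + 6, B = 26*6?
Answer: 697565520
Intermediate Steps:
B = 156
f(C) = 6 + C² + 156*C (f(C) = (C² + 156*C) + 6 = 6 + C² + 156*C)
(f(2) + 17398)*(11735 + 27631) = ((6 + 2² + 156*2) + 17398)*(11735 + 27631) = ((6 + 4 + 312) + 17398)*39366 = (322 + 17398)*39366 = 17720*39366 = 697565520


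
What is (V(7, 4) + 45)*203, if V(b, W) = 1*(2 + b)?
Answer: 10962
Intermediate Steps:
V(b, W) = 2 + b
(V(7, 4) + 45)*203 = ((2 + 7) + 45)*203 = (9 + 45)*203 = 54*203 = 10962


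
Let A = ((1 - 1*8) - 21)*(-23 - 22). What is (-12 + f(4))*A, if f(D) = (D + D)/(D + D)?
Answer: -13860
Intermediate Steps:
f(D) = 1 (f(D) = (2*D)/((2*D)) = (2*D)*(1/(2*D)) = 1)
A = 1260 (A = ((1 - 8) - 21)*(-45) = (-7 - 21)*(-45) = -28*(-45) = 1260)
(-12 + f(4))*A = (-12 + 1)*1260 = -11*1260 = -13860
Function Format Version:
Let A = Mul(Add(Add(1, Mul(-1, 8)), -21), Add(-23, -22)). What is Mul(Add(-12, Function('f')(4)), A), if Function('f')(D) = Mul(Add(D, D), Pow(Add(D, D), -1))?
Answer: -13860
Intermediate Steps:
Function('f')(D) = 1 (Function('f')(D) = Mul(Mul(2, D), Pow(Mul(2, D), -1)) = Mul(Mul(2, D), Mul(Rational(1, 2), Pow(D, -1))) = 1)
A = 1260 (A = Mul(Add(Add(1, -8), -21), -45) = Mul(Add(-7, -21), -45) = Mul(-28, -45) = 1260)
Mul(Add(-12, Function('f')(4)), A) = Mul(Add(-12, 1), 1260) = Mul(-11, 1260) = -13860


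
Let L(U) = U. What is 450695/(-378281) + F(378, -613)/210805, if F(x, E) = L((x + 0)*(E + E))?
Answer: -38616395249/11391932315 ≈ -3.3898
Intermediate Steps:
F(x, E) = 2*E*x (F(x, E) = (x + 0)*(E + E) = x*(2*E) = 2*E*x)
450695/(-378281) + F(378, -613)/210805 = 450695/(-378281) + (2*(-613)*378)/210805 = 450695*(-1/378281) - 463428*1/210805 = -450695/378281 - 66204/30115 = -38616395249/11391932315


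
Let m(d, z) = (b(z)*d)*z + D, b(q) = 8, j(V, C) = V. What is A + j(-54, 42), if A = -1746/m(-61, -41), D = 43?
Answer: -1084500/20051 ≈ -54.087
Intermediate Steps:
m(d, z) = 43 + 8*d*z (m(d, z) = (8*d)*z + 43 = 8*d*z + 43 = 43 + 8*d*z)
A = -1746/20051 (A = -1746/(43 + 8*(-61)*(-41)) = -1746/(43 + 20008) = -1746/20051 ≈ -0.087078)
A + j(-54, 42) = -1746/20051 - 54 = -1084500/20051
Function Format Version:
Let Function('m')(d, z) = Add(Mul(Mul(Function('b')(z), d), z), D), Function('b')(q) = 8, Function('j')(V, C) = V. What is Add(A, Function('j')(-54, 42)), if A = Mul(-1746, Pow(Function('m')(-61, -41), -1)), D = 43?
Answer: Rational(-1084500, 20051) ≈ -54.087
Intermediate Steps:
Function('m')(d, z) = Add(43, Mul(8, d, z)) (Function('m')(d, z) = Add(Mul(Mul(8, d), z), 43) = Add(Mul(8, d, z), 43) = Add(43, Mul(8, d, z)))
A = Rational(-1746, 20051) (A = Mul(-1746, Pow(Add(43, Mul(8, -61, -41)), -1)) = Mul(-1746, Pow(Add(43, 20008), -1)) = Mul(-1746, Pow(20051, -1)) = Mul(-1746, Rational(1, 20051)) = Rational(-1746, 20051) ≈ -0.087078)
Add(A, Function('j')(-54, 42)) = Add(Rational(-1746, 20051), -54) = Rational(-1084500, 20051)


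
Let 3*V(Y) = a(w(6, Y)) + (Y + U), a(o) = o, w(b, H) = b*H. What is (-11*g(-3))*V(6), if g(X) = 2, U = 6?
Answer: -352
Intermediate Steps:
w(b, H) = H*b
V(Y) = 2 + 7*Y/3 (V(Y) = (Y*6 + (Y + 6))/3 = (6*Y + (6 + Y))/3 = (6 + 7*Y)/3 = 2 + 7*Y/3)
(-11*g(-3))*V(6) = (-11*2)*(2 + (7/3)*6) = -22*(2 + 14) = -22*16 = -352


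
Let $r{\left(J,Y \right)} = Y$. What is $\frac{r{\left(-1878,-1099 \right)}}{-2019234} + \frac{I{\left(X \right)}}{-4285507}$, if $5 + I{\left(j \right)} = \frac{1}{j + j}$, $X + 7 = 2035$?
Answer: $\frac{455804382407}{835675202078184} \approx 0.00054543$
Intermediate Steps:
$X = 2028$ ($X = -7 + 2035 = 2028$)
$I{\left(j \right)} = -5 + \frac{1}{2 j}$ ($I{\left(j \right)} = -5 + \frac{1}{j + j} = -5 + \frac{1}{2 j}$)
$\frac{r{\left(-1878,-1099 \right)}}{-2019234} + \frac{I{\left(X \right)}}{-4285507} = - \frac{1099}{-2019234} + \frac{-5 + \frac{1}{2 \cdot 2028}}{-4285507} = \left(-1099\right) \left(- \frac{1}{2019234}\right) + \left(-5 + \frac{1}{2} \cdot \frac{1}{2028}\right) \left(- \frac{1}{4285507}\right) = \frac{157}{288462} + \left(-5 + \frac{1}{4056}\right) \left(- \frac{1}{4285507}\right) = \frac{157}{288462} - - \frac{20279}{17382016392} = \frac{157}{288462} + \frac{20279}{17382016392} = \frac{455804382407}{835675202078184}$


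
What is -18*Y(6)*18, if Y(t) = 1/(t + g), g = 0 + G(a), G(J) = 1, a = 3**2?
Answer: -324/7 ≈ -46.286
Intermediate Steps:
a = 9
g = 1 (g = 0 + 1 = 1)
Y(t) = 1/(1 + t) (Y(t) = 1/(t + 1) = 1/(1 + t))
-18*Y(6)*18 = -18/(1 + 6)*18 = -18/7*18 = -324/7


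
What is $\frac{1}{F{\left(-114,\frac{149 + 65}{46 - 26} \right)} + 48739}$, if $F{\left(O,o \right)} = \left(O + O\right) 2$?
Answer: $\frac{1}{48283} \approx 2.0711 \cdot 10^{-5}$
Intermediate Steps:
$F{\left(O,o \right)} = 4 O$ ($F{\left(O,o \right)} = 2 O 2 = 4 O$)
$\frac{1}{F{\left(-114,\frac{149 + 65}{46 - 26} \right)} + 48739} = \frac{1}{4 \left(-114\right) + 48739} = \frac{1}{-456 + 48739} = \frac{1}{48283}$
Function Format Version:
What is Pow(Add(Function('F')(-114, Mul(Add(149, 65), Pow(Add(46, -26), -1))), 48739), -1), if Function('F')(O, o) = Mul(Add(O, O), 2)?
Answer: Rational(1, 48283) ≈ 2.0711e-5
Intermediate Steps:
Function('F')(O, o) = Mul(4, O) (Function('F')(O, o) = Mul(Mul(2, O), 2) = Mul(4, O))
Pow(Add(Function('F')(-114, Mul(Add(149, 65), Pow(Add(46, -26), -1))), 48739), -1) = Pow(Add(Mul(4, -114), 48739), -1) = Pow(Add(-456, 48739), -1) = Pow(48283, -1) = Rational(1, 48283)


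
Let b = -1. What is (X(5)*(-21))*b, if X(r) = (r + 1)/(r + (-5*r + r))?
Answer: -42/5 ≈ -8.4000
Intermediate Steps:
X(r) = -(1 + r)/(3*r) (X(r) = (1 + r)/(r - 4*r) = (1 + r)/((-3*r)) = (1 + r)*(-1/(3*r)) = -(1 + r)/(3*r))
(X(5)*(-21))*b = (((⅓)*(-1 - 1*5)/5)*(-21))*(-1) = (((⅓)*(⅕)*(-1 - 5))*(-21))*(-1) = (((⅓)*(⅕)*(-6))*(-21))*(-1) = -⅖*(-21)*(-1) = (42/5)*(-1) = -42/5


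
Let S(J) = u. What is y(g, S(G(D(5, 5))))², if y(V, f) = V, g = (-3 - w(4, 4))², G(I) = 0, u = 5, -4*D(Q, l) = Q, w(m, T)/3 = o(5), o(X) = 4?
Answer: 50625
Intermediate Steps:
w(m, T) = 12 (w(m, T) = 3*4 = 12)
D(Q, l) = -Q/4
S(J) = 5
g = 225 (g = (-3 - 1*12)² = (-3 - 12)² = (-15)² = 225)
y(g, S(G(D(5, 5))))² = 225² = 50625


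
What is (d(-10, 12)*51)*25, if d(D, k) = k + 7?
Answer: 24225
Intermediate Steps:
d(D, k) = 7 + k
(d(-10, 12)*51)*25 = ((7 + 12)*51)*25 = (19*51)*25 = 969*25 = 24225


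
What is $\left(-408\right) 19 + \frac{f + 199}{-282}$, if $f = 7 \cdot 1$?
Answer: $- \frac{1093135}{141} \approx -7752.7$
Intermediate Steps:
$f = 7$
$\left(-408\right) 19 + \frac{f + 199}{-282} = \left(-408\right) 19 + \frac{7 + 199}{-282} = -7752 + 206 \left(- \frac{1}{282}\right) = -7752 - \frac{103}{141} = - \frac{1093135}{141}$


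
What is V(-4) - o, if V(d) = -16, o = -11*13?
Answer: 127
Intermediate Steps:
o = -143
V(-4) - o = -16 - 1*(-143) = -16 + 143 = 127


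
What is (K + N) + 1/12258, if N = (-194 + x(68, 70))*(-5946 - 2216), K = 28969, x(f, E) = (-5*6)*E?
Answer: 229869334027/12258 ≈ 1.8753e+7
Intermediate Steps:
x(f, E) = -30*E
N = 18723628 (N = (-194 - 30*70)*(-5946 - 2216) = (-194 - 2100)*(-8162) = -2294*(-8162) = 18723628)
(K + N) + 1/12258 = (28969 + 18723628) + 1/12258 = 18752597 + 1/12258 = 229869334027/12258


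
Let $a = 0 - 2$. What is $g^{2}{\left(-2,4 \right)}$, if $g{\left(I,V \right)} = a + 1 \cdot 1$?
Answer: $1$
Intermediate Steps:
$a = -2$ ($a = 0 - 2 = -2$)
$g{\left(I,V \right)} = -1$ ($g{\left(I,V \right)} = -2 + 1 \cdot 1 = -2 + 1 = -1$)
$g^{2}{\left(-2,4 \right)} = \left(-1\right)^{2} = 1$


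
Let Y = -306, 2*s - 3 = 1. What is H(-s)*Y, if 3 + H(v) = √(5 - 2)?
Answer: 918 - 306*√3 ≈ 387.99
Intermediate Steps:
s = 2 (s = 3/2 + (½)*1 = 3/2 + ½ = 2)
H(v) = -3 + √3 (H(v) = -3 + √(5 - 2) = -3 + √3)
H(-s)*Y = (-3 + √3)*(-306) = 918 - 306*√3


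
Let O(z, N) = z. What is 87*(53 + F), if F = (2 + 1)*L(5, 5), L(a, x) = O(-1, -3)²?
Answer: 4872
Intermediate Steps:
L(a, x) = 1 (L(a, x) = (-1)² = 1)
F = 3 (F = (2 + 1)*1 = 3*1 = 3)
87*(53 + F) = 87*(53 + 3) = 87*56 = 4872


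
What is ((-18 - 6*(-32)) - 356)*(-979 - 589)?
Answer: 285376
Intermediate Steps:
((-18 - 6*(-32)) - 356)*(-979 - 589) = ((-18 + 192) - 356)*(-1568) = (174 - 356)*(-1568) = -182*(-1568) = 285376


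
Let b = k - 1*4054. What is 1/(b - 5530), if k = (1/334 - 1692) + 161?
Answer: -334/3712409 ≈ -8.9969e-5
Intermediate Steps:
k = -511353/334 (k = (1/334 - 1692) + 161 = -565127/334 + 161 = -511353/334 ≈ -1531.0)
b = -1865389/334 (b = -511353/334 - 1*4054 = -511353/334 - 4054 = -1865389/334 ≈ -5585.0)
1/(b - 5530) = 1/(-1865389/334 - 5530) = 1/(-3712409/334) = -334/3712409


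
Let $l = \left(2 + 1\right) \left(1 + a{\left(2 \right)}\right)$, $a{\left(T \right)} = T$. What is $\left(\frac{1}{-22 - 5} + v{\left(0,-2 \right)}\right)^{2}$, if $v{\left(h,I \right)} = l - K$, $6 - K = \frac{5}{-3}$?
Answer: $\frac{1225}{729} \approx 1.6804$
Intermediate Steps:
$l = 9$ ($l = \left(2 + 1\right) \left(1 + 2\right) = 3 \cdot 3 = 9$)
$K = \frac{23}{3}$ ($K = 6 - \frac{5}{-3} = 6 - 5 \left(- \frac{1}{3}\right) = 6 - - \frac{5}{3} = 6 + \frac{5}{3} = \frac{23}{3} \approx 7.6667$)
$v{\left(h,I \right)} = \frac{4}{3}$ ($v{\left(h,I \right)} = 9 - \frac{23}{3} = \frac{4}{3}$)
$\left(\frac{1}{-22 - 5} + v{\left(0,-2 \right)}\right)^{2} = \left(\frac{1}{-22 - 5} + \frac{4}{3}\right)^{2} = \left(\frac{1}{-27} + \frac{4}{3}\right)^{2} = \left(- \frac{1}{27} + \frac{4}{3}\right)^{2} = \left(\frac{35}{27}\right)^{2} = \frac{1225}{729}$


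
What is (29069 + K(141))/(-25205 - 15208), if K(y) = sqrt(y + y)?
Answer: -41/57 - sqrt(282)/40413 ≈ -0.71971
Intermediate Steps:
K(y) = sqrt(2)*sqrt(y) (K(y) = sqrt(2*y) = sqrt(2)*sqrt(y))
(29069 + K(141))/(-25205 - 15208) = (29069 + sqrt(2)*sqrt(141))/(-25205 - 15208) = (29069 + sqrt(282))/(-40413) = (29069 + sqrt(282))*(-1/40413) = -41/57 - sqrt(282)/40413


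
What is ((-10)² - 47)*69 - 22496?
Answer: -18839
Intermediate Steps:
((-10)² - 47)*69 - 22496 = (100 - 47)*69 - 22496 = 53*69 - 22496 = 3657 - 22496 = -18839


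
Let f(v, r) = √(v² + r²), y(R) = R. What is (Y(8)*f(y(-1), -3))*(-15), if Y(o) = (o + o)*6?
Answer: -1440*√10 ≈ -4553.7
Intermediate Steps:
Y(o) = 12*o (Y(o) = (2*o)*6 = 12*o)
f(v, r) = √(r² + v²)
(Y(8)*f(y(-1), -3))*(-15) = ((12*8)*√((-3)² + (-1)²))*(-15) = (96*√(9 + 1))*(-15) = (96*√10)*(-15) = -1440*√10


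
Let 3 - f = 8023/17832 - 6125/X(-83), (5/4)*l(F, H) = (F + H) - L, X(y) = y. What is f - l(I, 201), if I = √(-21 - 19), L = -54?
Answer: -407378165/1480056 - 8*I*√10/5 ≈ -275.25 - 5.0596*I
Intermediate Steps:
I = 2*I*√10 (I = √(-40) = 2*I*√10 ≈ 6.3246*I)
l(F, H) = 216/5 + 4*F/5 + 4*H/5 (l(F, H) = 4*((F + H) - 1*(-54))/5 = 4*((F + H) + 54)/5 = 4*(54 + F + H)/5 = 216/5 + 4*F/5 + 4*H/5)
f = -105446741/1480056 (f = 3 - (8023/17832 - 6125/(-83)) = 3 - (8023*(1/17832) - 6125*(-1/83)) = 3 - (8023/17832 + 6125/83) = 3 - 1*109886909/1480056 = 3 - 109886909/1480056 = -105446741/1480056 ≈ -71.245)
f - l(I, 201) = -105446741/1480056 - (216/5 + 4*(2*I*√10)/5 + (⅘)*201) = -105446741/1480056 - (216/5 + 8*I*√10/5 + 804/5) = -105446741/1480056 - (204 + 8*I*√10/5) = -105446741/1480056 + (-204 - 8*I*√10/5) = -407378165/1480056 - 8*I*√10/5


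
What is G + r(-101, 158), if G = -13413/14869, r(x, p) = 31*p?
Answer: 72814949/14869 ≈ 4897.1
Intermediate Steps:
G = -13413/14869 (G = -13413*1/14869 = -13413/14869 ≈ -0.90208)
G + r(-101, 158) = -13413/14869 + 31*158 = -13413/14869 + 4898 = 72814949/14869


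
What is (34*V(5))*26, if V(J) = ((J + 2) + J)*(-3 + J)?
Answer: 21216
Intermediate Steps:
V(J) = (-3 + J)*(2 + 2*J) (V(J) = ((2 + J) + J)*(-3 + J) = (2 + 2*J)*(-3 + J) = (-3 + J)*(2 + 2*J))
(34*V(5))*26 = (34*(-6 - 4*5 + 2*5²))*26 = (34*(-6 - 20 + 2*25))*26 = (34*(-6 - 20 + 50))*26 = (34*24)*26 = 816*26 = 21216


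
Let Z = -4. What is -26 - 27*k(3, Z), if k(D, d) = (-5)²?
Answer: -701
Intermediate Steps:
k(D, d) = 25
-26 - 27*k(3, Z) = -26 - 27*25 = -26 - 675 = -701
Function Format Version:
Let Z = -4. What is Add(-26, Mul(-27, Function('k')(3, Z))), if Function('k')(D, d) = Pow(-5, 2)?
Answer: -701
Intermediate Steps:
Function('k')(D, d) = 25
Add(-26, Mul(-27, Function('k')(3, Z))) = Add(-26, Mul(-27, 25)) = Add(-26, -675) = -701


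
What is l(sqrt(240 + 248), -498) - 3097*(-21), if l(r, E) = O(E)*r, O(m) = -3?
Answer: 65037 - 6*sqrt(122) ≈ 64971.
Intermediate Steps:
l(r, E) = -3*r
l(sqrt(240 + 248), -498) - 3097*(-21) = -3*sqrt(240 + 248) - 3097*(-21) = -6*sqrt(122) + 65037 = 65037 - 6*sqrt(122)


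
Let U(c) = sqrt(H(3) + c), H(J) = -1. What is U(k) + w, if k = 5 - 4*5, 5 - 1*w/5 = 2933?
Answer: -14640 + 4*I ≈ -14640.0 + 4.0*I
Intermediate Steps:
w = -14640 (w = 25 - 5*2933 = 25 - 14665 = -14640)
k = -15 (k = 5 - 20 = -15)
U(c) = sqrt(-1 + c)
U(k) + w = sqrt(-1 - 15) - 14640 = sqrt(-16) - 14640 = 4*I - 14640 = -14640 + 4*I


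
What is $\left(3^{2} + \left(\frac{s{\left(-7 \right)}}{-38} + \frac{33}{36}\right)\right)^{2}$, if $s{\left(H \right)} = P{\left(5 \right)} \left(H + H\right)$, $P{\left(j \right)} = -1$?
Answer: $\frac{4739329}{51984} \approx 91.169$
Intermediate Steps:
$s{\left(H \right)} = - 2 H$ ($s{\left(H \right)} = - (H + H) = - 2 H$)
$\left(3^{2} + \left(\frac{s{\left(-7 \right)}}{-38} + \frac{33}{36}\right)\right)^{2} = \left(3^{2} + \left(\frac{\left(-2\right) \left(-7\right)}{-38} + \frac{33}{36}\right)\right)^{2} = \left(9 + \left(14 \left(- \frac{1}{38}\right) + 33 \cdot \frac{1}{36}\right)\right)^{2} = \left(9 + \left(- \frac{7}{19} + \frac{11}{12}\right)\right)^{2} = \left(9 + \frac{125}{228}\right)^{2} = \left(\frac{2177}{228}\right)^{2} = \frac{4739329}{51984}$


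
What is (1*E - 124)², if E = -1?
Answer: 15625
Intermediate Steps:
(1*E - 124)² = (1*(-1) - 124)² = (-1 - 124)² = (-125)² = 15625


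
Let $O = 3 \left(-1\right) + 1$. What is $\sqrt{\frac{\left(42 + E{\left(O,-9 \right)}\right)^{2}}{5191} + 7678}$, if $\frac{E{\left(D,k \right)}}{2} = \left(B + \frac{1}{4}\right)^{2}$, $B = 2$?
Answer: $\frac{\sqrt{13242187849351}}{41528} \approx 87.627$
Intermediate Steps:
$O = -2$ ($O = -3 + 1 = -2$)
$E{\left(D,k \right)} = \frac{81}{8}$ ($E{\left(D,k \right)} = 2 \left(2 + \frac{1}{4}\right)^{2} = 2 \left(\frac{9}{4}\right)^{2} = 2 \cdot \frac{81}{16} = \frac{81}{8}$)
$\sqrt{\frac{\left(42 + E{\left(O,-9 \right)}\right)^{2}}{5191} + 7678} = \sqrt{\frac{\left(42 + \frac{81}{8}\right)^{2}}{5191} + 7678} = \sqrt{\left(\frac{417}{8}\right)^{2} \cdot \frac{1}{5191} + 7678} = \sqrt{\frac{173889}{64} \cdot \frac{1}{5191} + 7678} = \sqrt{\frac{173889}{332224} + 7678} = \sqrt{\frac{2550989761}{332224}} = \frac{\sqrt{13242187849351}}{41528}$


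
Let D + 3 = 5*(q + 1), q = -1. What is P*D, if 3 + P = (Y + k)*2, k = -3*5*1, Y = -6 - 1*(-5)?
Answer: 105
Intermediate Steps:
Y = -1 (Y = -6 + 5 = -1)
k = -15 (k = -15*1 = -15)
D = -3 (D = -3 + 5*(-1 + 1) = -3 + 5*0 = -3 + 0 = -3)
P = -35 (P = -3 + (-1 - 15)*2 = -3 - 16*2 = -3 - 32 = -35)
P*D = -35*(-3) = 105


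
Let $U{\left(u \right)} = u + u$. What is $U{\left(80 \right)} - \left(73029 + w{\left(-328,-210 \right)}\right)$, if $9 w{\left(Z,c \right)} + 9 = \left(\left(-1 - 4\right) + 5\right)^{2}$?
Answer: $-72868$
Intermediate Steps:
$w{\left(Z,c \right)} = -1$ ($w{\left(Z,c \right)} = -1 + \frac{\left(\left(-1 - 4\right) + 5\right)^{2}}{9} = -1 + \frac{\left(-5 + 5\right)^{2}}{9} = -1 + \frac{0^{2}}{9} = -1 + \frac{1}{9} \cdot 0 = -1 + 0 = -1$)
$U{\left(u \right)} = 2 u$
$U{\left(80 \right)} - \left(73029 + w{\left(-328,-210 \right)}\right) = 2 \cdot 80 - \left(73029 - 1\right) = 160 - 73028 = -72868$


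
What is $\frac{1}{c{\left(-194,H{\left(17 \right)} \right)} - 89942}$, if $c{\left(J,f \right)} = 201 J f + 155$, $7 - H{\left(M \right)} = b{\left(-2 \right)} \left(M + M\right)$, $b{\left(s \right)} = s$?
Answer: $- \frac{1}{3014337} \approx -3.3175 \cdot 10^{-7}$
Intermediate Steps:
$H{\left(M \right)} = 7 + 4 M$ ($H{\left(M \right)} = 7 - - 2 \left(M + M\right) = 7 - - 2 \cdot 2 M = 7 - - 4 M = 7 + 4 M$)
$c{\left(J,f \right)} = 155 + 201 J f$ ($c{\left(J,f \right)} = 201 J f + 155 = 155 + 201 J f$)
$\frac{1}{c{\left(-194,H{\left(17 \right)} \right)} - 89942} = \frac{1}{\left(155 + 201 \left(-194\right) \left(7 + 4 \cdot 17\right)\right) - 89942} = \frac{1}{\left(155 + 201 \left(-194\right) \left(7 + 68\right)\right) - 89942} = \frac{1}{\left(155 + 201 \left(-194\right) 75\right) - 89942} = \frac{1}{\left(155 - 2924550\right) - 89942} = \frac{1}{-2924395 - 89942} = \frac{1}{-3014337} = - \frac{1}{3014337}$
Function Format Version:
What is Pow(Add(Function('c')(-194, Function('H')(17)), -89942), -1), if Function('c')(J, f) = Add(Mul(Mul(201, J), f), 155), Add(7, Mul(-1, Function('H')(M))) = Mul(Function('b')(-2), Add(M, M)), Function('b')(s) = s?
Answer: Rational(-1, 3014337) ≈ -3.3175e-7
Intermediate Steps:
Function('H')(M) = Add(7, Mul(4, M)) (Function('H')(M) = Add(7, Mul(-1, Mul(-2, Add(M, M)))) = Add(7, Mul(-1, Mul(-2, Mul(2, M)))) = Add(7, Mul(-1, Mul(-4, M))) = Add(7, Mul(4, M)))
Function('c')(J, f) = Add(155, Mul(201, J, f)) (Function('c')(J, f) = Add(Mul(201, J, f), 155) = Add(155, Mul(201, J, f)))
Pow(Add(Function('c')(-194, Function('H')(17)), -89942), -1) = Pow(Add(Add(155, Mul(201, -194, Add(7, Mul(4, 17)))), -89942), -1) = Pow(Add(Add(155, Mul(201, -194, Add(7, 68))), -89942), -1) = Pow(Add(Add(155, Mul(201, -194, 75)), -89942), -1) = Pow(Add(Add(155, -2924550), -89942), -1) = Pow(Add(-2924395, -89942), -1) = Pow(-3014337, -1) = Rational(-1, 3014337)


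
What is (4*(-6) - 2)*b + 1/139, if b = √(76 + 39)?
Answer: 1/139 - 26*√115 ≈ -278.81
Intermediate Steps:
b = √115 ≈ 10.724
(4*(-6) - 2)*b + 1/139 = (4*(-6) - 2)*√115 + 1/139 = (-24 - 2)*√115 + 1/139 = -26*√115 + 1/139 = 1/139 - 26*√115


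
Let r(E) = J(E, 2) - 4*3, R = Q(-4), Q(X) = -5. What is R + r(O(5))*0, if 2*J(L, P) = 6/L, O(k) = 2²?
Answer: -5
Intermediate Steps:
O(k) = 4
R = -5
J(L, P) = 3/L (J(L, P) = (6/L)/2 = 3/L)
r(E) = -12 + 3/E (r(E) = 3/E - 4*3 = 3/E - 12 = -12 + 3/E)
R + r(O(5))*0 = -5 + (-12 + 3/4)*0 = -5 + (-12 + 3*(¼))*0 = -5 + (-12 + ¾)*0 = -5 - 45/4*0 = -5 + 0 = -5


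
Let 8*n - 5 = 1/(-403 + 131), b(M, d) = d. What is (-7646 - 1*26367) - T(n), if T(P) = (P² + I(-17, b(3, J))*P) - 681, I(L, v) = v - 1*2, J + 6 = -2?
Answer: -157798495073/4734976 ≈ -33326.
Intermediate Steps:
J = -8 (J = -6 - 2 = -8)
I(L, v) = -2 + v (I(L, v) = v - 2 = -2 + v)
n = 1359/2176 (n = 5/8 + 1/(8*(-403 + 131)) = 5/8 + (⅛)/(-272) = 5/8 + (⅛)*(-1/272) = 5/8 - 1/2176 = 1359/2176 ≈ 0.62454)
T(P) = -681 + P² - 10*P (T(P) = (P² + (-2 - 8)*P) - 681 = (P² - 10*P) - 681 = -681 + P² - 10*P)
(-7646 - 1*26367) - T(n) = (-7646 - 1*26367) - (-681 + (1359/2176)² - 10*1359/2176) = (-7646 - 26367) - (-681 + 1846881/4734976 - 6795/1088) = -34013 - 1*(-3252243615/4734976) = -34013 + 3252243615/4734976 = -157798495073/4734976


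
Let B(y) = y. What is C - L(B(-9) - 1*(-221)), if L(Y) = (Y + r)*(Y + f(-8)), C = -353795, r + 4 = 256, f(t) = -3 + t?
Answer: -447059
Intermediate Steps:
r = 252 (r = -4 + 256 = 252)
L(Y) = (-11 + Y)*(252 + Y) (L(Y) = (Y + 252)*(Y + (-3 - 8)) = (252 + Y)*(Y - 11) = (252 + Y)*(-11 + Y) = (-11 + Y)*(252 + Y))
C - L(B(-9) - 1*(-221)) = -353795 - (-2772 + (-9 - 1*(-221))**2 + 241*(-9 - 1*(-221))) = -353795 - (-2772 + (-9 + 221)**2 + 241*(-9 + 221)) = -353795 - (-2772 + 212**2 + 241*212) = -353795 - (-2772 + 44944 + 51092) = -353795 - 1*93264 = -353795 - 93264 = -447059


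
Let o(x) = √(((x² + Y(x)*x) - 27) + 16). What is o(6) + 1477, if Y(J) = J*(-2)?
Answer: 1477 + I*√47 ≈ 1477.0 + 6.8557*I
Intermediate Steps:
Y(J) = -2*J
o(x) = √(-11 - x²) (o(x) = √(((x² + (-2*x)*x) - 27) + 16) = √(((x² - 2*x²) - 27) + 16) = √((-x² - 27) + 16) = √((-27 - x²) + 16) = √(-11 - x²))
o(6) + 1477 = √(-11 - 1*6²) + 1477 = √(-11 - 1*36) + 1477 = √(-11 - 36) + 1477 = √(-47) + 1477 = I*√47 + 1477 = 1477 + I*√47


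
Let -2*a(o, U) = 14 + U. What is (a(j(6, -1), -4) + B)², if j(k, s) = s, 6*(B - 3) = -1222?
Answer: 380689/9 ≈ 42299.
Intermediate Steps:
B = -602/3 (B = 3 + (⅙)*(-1222) = 3 - 611/3 = -602/3 ≈ -200.67)
a(o, U) = -7 - U/2 (a(o, U) = -(14 + U)/2 = -7 - U/2)
(a(j(6, -1), -4) + B)² = ((-7 - ½*(-4)) - 602/3)² = ((-7 + 2) - 602/3)² = (-5 - 602/3)² = (-617/3)² = 380689/9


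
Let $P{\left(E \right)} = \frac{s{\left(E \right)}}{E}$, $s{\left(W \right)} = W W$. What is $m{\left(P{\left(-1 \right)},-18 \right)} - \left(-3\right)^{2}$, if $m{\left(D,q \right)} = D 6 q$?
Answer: $99$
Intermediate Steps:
$s{\left(W \right)} = W^{2}$
$P{\left(E \right)} = E$ ($P{\left(E \right)} = \frac{E^{2}}{E} = E$)
$m{\left(D,q \right)} = 6 D q$
$m{\left(P{\left(-1 \right)},-18 \right)} - \left(-3\right)^{2} = 6 \left(-1\right) \left(-18\right) - \left(-3\right)^{2} = 108 - 9 = 99$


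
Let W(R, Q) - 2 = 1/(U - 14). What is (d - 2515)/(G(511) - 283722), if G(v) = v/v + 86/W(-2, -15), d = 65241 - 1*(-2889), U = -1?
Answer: -1902835/8226619 ≈ -0.23130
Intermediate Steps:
W(R, Q) = 29/15 (W(R, Q) = 2 + 1/(-1 - 14) = 2 + 1/(-15) = 2 - 1/15 = 29/15)
d = 68130 (d = 65241 + 2889 = 68130)
G(v) = 1319/29 (G(v) = v/v + 86/(29/15) = 1 + 86*(15/29) = 1 + 1290/29 = 1319/29)
(d - 2515)/(G(511) - 283722) = (68130 - 2515)/(1319/29 - 283722) = 65615/(-8226619/29) = 65615*(-29/8226619) = -1902835/8226619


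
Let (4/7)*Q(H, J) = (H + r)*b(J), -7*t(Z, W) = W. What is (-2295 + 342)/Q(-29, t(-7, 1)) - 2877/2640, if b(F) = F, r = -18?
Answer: -6919633/41360 ≈ -167.30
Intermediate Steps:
t(Z, W) = -W/7
Q(H, J) = 7*J*(-18 + H)/4 (Q(H, J) = 7*((H - 18)*J)/4 = 7*((-18 + H)*J)/4 = 7*(J*(-18 + H))/4 = 7*J*(-18 + H)/4)
(-2295 + 342)/Q(-29, t(-7, 1)) - 2877/2640 = (-2295 + 342)/((7*(-⅐*1)*(-18 - 29)/4)) - 2877/2640 = -1953/((7/4)*(-⅐)*(-47)) - 2877*1/2640 = -1953/47/4 - 959/880 = -1953*4/47 - 959/880 = -7812/47 - 959/880 = -6919633/41360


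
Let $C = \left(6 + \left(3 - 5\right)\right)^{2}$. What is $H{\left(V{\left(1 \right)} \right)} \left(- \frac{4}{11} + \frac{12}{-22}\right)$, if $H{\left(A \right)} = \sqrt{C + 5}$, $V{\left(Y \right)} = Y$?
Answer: $- \frac{10 \sqrt{21}}{11} \approx -4.166$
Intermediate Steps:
$C = 16$ ($C = \left(6 + \left(3 - 5\right)\right)^{2} = \left(6 - 2\right)^{2} = 4^{2} = 16$)
$H{\left(A \right)} = \sqrt{21}$ ($H{\left(A \right)} = \sqrt{16 + 5} = \sqrt{21}$)
$H{\left(V{\left(1 \right)} \right)} \left(- \frac{4}{11} + \frac{12}{-22}\right) = \sqrt{21} \left(- \frac{4}{11} + \frac{12}{-22}\right) = \sqrt{21} \left(\left(-4\right) \frac{1}{11} + 12 \left(- \frac{1}{22}\right)\right) = \sqrt{21} \left(- \frac{4}{11} - \frac{6}{11}\right) = \sqrt{21} \left(- \frac{10}{11}\right) = - \frac{10 \sqrt{21}}{11}$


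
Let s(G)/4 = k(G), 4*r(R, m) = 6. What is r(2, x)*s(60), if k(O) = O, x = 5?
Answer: 360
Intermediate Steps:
r(R, m) = 3/2 (r(R, m) = (¼)*6 = 3/2)
s(G) = 4*G
r(2, x)*s(60) = 3*(4*60)/2 = (3/2)*240 = 360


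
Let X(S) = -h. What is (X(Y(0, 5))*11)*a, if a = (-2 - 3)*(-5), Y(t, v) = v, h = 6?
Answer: -1650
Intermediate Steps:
X(S) = -6 (X(S) = -1*6 = -6)
a = 25 (a = -5*(-5) = 25)
(X(Y(0, 5))*11)*a = -6*11*25 = -66*25 = -1650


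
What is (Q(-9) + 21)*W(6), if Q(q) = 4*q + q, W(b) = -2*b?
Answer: 288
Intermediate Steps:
Q(q) = 5*q
(Q(-9) + 21)*W(6) = (5*(-9) + 21)*(-2*6) = (-45 + 21)*(-12) = -24*(-12) = 288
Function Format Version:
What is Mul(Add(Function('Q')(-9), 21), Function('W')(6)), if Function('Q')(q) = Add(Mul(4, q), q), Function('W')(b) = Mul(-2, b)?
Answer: 288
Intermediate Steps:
Function('Q')(q) = Mul(5, q)
Mul(Add(Function('Q')(-9), 21), Function('W')(6)) = Mul(Add(Mul(5, -9), 21), Mul(-2, 6)) = Mul(Add(-45, 21), -12) = Mul(-24, -12) = 288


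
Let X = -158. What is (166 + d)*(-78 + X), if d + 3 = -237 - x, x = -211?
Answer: -32332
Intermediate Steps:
d = -29 (d = -3 + (-237 - 1*(-211)) = -3 + (-237 + 211) = -3 - 26 = -29)
(166 + d)*(-78 + X) = (166 - 29)*(-78 - 158) = 137*(-236) = -32332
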